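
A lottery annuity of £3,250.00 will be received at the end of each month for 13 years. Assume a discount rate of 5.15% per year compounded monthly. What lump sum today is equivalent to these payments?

This is an ordinary annuity: 156 payments of £3,250.00 at the end of each month.
Periodic rate r = 0.0515/12 per month; n is counted in months.
PV = PMT × [(1 − (1+r)^−n)/r] = 3,250 × [1 − (1+r)^−156] / r = £369,024.49

£369,024.49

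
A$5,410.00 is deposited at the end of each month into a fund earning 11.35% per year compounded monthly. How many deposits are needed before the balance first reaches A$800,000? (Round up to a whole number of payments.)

Periodic rate r = 0.1135/12 per month; n is counted in months.
Ordinary annuity FV: 800,000 = 5,410 × [((1+r)^n − 1)/r].
(1+r)^n = 1 + 800,000 × r / 5,410, so n = ln(1 + 800,000·r/5,410) / ln(1+r) = 92.94.
Round up to a whole number of payments: n = 93.

93 payments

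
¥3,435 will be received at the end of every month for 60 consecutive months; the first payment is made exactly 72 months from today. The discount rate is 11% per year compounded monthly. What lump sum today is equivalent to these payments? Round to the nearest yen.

Ordinary annuity of 60 payments, first payment at period 72.
Periodic rate r = 0.11/12 per month; n is counted in months.
The ordinary-annuity PV formula values the stream one period before the first payment (period 71); discount that back 71 periods:
PV₀ = 3,435 × [1 − (1+r)^−60] / r × (1+r)^−71 = ¥82,652

¥82,652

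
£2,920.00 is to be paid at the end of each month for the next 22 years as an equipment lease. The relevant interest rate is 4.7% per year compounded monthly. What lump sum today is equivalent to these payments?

£479,898.40

This is an ordinary annuity: 264 payments of £2,920.00 at the end of each month.
Periodic rate r = 0.047/12 per month; n is counted in months.
PV = PMT × [(1 − (1+r)^−n)/r] = 2,920 × [1 − (1+r)^−264] / r = £479,898.40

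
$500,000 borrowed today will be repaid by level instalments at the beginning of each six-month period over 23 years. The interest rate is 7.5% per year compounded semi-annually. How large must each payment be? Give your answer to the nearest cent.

Level annuity due; solve PV = PMT × [(1 − (1+r)^−n)/r] × (1+r) for PMT.
Periodic rate r = 0.075/2 per half-year; n is counted in half-years.
With n = 46: PMT = 500,000 / ([(1 − (1+r)^−n)/r] × (1+r)) = $22,144.30

$22,144.30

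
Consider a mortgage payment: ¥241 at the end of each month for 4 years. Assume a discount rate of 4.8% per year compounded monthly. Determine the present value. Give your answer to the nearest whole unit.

¥10,506

This is an ordinary annuity: 48 payments of ¥241 at the end of each month.
Periodic rate r = 0.048/12 per month; n is counted in months.
PV = PMT × [(1 − (1+r)^−n)/r] = 241 × [1 − (1+r)^−48] / r = ¥10,506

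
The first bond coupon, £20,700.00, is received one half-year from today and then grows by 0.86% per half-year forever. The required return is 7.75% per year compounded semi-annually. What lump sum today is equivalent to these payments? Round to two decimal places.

£686,567.16

Periodic rate r = 0.0775/2 per half-year.
Growing perpetuity (Gordon): PV = PMT₁ / (r − g) = 20,700 / (r − 0.0086) = £686,567.16.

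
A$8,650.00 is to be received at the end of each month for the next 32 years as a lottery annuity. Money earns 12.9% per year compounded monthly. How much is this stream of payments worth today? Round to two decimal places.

This is an ordinary annuity: 384 payments of A$8,650.00 at the end of each month.
Periodic rate r = 0.129/12 per month; n is counted in months.
PV = PMT × [(1 − (1+r)^−n)/r] = 8,650 × [1 − (1+r)^−384] / r = A$791,395.31

A$791,395.31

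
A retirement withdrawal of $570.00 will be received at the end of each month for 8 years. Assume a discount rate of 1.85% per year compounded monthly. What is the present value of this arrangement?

This is an ordinary annuity: 96 payments of $570.00 at the end of each month.
Periodic rate r = 0.0185/12 per month; n is counted in months.
PV = PMT × [(1 − (1+r)^−n)/r] = 570 × [1 − (1+r)^−96] / r = $50,826.96

$50,826.96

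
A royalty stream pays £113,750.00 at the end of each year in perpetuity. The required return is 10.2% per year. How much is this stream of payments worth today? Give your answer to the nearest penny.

£1,115,196.08

Periodic rate r = 0.102 per year.
Level perpetuity: PV = PMT / r = 113,750 / (0.102) = £1,115,196.08.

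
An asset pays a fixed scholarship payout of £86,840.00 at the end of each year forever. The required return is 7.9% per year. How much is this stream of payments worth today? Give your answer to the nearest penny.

£1,099,240.51

Periodic rate r = 0.079 per year.
Level perpetuity: PV = PMT / r = 86,840 / (0.079) = £1,099,240.51.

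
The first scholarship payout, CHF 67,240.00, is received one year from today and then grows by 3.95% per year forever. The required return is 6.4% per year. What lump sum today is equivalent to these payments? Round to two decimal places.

Periodic rate r = 0.064 per year.
Growing perpetuity (Gordon): PV = PMT₁ / (r − g) = 67,240 / (r − 0.0395) = CHF 2,744,489.80.

CHF 2,744,489.80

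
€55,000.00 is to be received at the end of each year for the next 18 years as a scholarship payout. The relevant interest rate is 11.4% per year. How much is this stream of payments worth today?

This is an ordinary annuity: 18 payments of €55,000.00 at the end of each year.
Periodic rate r = 0.114 per year.
PV = PMT × [(1 − (1+r)^−n)/r] = 55,000 × [1 − (1+r)^−18] / r = €413,348.76

€413,348.76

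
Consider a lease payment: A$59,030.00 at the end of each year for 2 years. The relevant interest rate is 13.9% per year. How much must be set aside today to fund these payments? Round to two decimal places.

A$97,327.62

This is an ordinary annuity: 2 payments of A$59,030.00 at the end of each year.
Periodic rate r = 0.139 per year.
PV = PMT × [(1 − (1+r)^−n)/r] = 59,030 × [1 − (1+r)^−2] / r = A$97,327.62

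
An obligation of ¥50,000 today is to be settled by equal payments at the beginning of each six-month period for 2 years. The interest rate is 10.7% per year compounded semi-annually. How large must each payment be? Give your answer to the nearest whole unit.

¥13,494

Level annuity due; solve PV = PMT × [(1 − (1+r)^−n)/r] × (1+r) for PMT.
Periodic rate r = 0.107/2 per half-year; n is counted in half-years.
With n = 4: PMT = 50,000 / ([(1 − (1+r)^−n)/r] × (1+r)) = ¥13,494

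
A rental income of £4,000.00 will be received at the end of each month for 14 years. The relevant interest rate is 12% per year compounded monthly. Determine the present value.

£324,825.73

This is an ordinary annuity: 168 payments of £4,000.00 at the end of each month.
Periodic rate r = 0.12/12 per month; n is counted in months.
PV = PMT × [(1 − (1+r)^−n)/r] = 4,000 × [1 − (1+r)^−168] / r = £324,825.73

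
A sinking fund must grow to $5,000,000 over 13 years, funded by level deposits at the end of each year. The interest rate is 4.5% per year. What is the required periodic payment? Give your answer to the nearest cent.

$291,376.76

Level ordinary annuity; solve FV = PMT × [((1+r)^n − 1)/r] for PMT.
Periodic rate r = 0.045 per year.
With n = 13: PMT = 5,000,000 / ([((1+r)^n − 1)/r]) = $291,376.76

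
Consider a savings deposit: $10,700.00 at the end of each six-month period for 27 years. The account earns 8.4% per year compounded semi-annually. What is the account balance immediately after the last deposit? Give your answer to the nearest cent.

This is an ordinary annuity: 54 deposits of $10,700.00 at the end of each six-month period.
Periodic rate r = 0.084/2 per half-year; n is counted in half-years.
FV = PMT × [((1+r)^n − 1)/r] = 10,700 × [(1+r)^54 − 1] / r = $2,094,823.91

$2,094,823.91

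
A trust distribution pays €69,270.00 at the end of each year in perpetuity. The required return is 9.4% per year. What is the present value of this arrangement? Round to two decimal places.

Periodic rate r = 0.094 per year.
Level perpetuity: PV = PMT / r = 69,270 / (0.094) = €736,914.89.

€736,914.89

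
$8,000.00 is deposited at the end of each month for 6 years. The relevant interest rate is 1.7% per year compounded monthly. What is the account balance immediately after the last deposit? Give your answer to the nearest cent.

$605,949.41

This is an ordinary annuity: 72 deposits of $8,000.00 at the end of each month.
Periodic rate r = 0.017/12 per month; n is counted in months.
FV = PMT × [((1+r)^n − 1)/r] = 8,000 × [(1+r)^72 − 1] / r = $605,949.41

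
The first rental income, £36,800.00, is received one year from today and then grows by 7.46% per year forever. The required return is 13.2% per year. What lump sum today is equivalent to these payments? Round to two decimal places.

Periodic rate r = 0.132 per year.
Growing perpetuity (Gordon): PV = PMT₁ / (r − g) = 36,800 / (r − 0.0746) = £641,114.98.

£641,114.98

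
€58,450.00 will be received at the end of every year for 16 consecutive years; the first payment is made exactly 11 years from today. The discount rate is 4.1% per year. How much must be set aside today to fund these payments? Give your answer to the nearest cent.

Ordinary annuity of 16 payments, first payment at period 11.
Periodic rate r = 0.041 per year.
The ordinary-annuity PV formula values the stream one period before the first payment (period 10); discount that back 10 periods:
PV₀ = 58,450 × [1 − (1+r)^−16] / r × (1+r)^−10 = €452,366.75

€452,366.75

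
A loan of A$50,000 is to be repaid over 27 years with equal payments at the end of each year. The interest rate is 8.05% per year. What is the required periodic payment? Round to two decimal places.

A$4,592.82

Level ordinary annuity; solve PV = PMT × [(1 − (1+r)^−n)/r] for PMT.
Periodic rate r = 0.0805 per year.
With n = 27: PMT = 50,000 / ([(1 − (1+r)^−n)/r]) = A$4,592.82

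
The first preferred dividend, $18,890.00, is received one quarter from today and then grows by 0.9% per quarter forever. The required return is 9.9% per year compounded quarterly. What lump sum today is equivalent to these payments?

$1,199,365.08

Periodic rate r = 0.099/4 per quarter.
Growing perpetuity (Gordon): PV = PMT₁ / (r − g) = 18,890 / (r − 0.009) = $1,199,365.08.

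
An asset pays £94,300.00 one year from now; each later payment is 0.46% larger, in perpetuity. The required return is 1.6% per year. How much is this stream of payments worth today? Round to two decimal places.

Periodic rate r = 0.016 per year.
Growing perpetuity (Gordon): PV = PMT₁ / (r − g) = 94,300 / (r − 0.0046) = £8,271,929.82.

£8,271,929.82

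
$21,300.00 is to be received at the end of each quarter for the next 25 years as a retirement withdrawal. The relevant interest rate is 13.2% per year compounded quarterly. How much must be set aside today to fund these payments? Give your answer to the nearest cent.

This is an ordinary annuity: 100 payments of $21,300.00 at the end of each quarter.
Periodic rate r = 0.132/4 per quarter; n is counted in quarters.
PV = PMT × [(1 − (1+r)^−n)/r] = 21,300 × [1 − (1+r)^−100] / r = $620,345.31

$620,345.31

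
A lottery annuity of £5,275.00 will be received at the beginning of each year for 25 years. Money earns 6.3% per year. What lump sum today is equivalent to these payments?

£69,681.76

This is an annuity due: 25 payments of £5,275.00 at the beginning of each year.
Periodic rate r = 0.063 per year.
PV = PMT × [(1 − (1+r)^−n)/r] × (1+r) = 5,275 × [1 − (1+r)^−25] / r × (1+r) = £69,681.76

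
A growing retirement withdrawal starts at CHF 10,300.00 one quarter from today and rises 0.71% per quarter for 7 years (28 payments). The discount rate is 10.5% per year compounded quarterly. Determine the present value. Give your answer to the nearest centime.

Periodic rate r = 0.105/4 per quarter; n is counted in quarters.
Growing ordinary annuity: PV = PMT₁ × [1 − ((1+g)/(1+r))^n] / (r − g) = 10,300 × [1 − ((1+0.0071)/(1+r))^28] / (r − 0.0071) = CHF 220,455.03.

CHF 220,455.03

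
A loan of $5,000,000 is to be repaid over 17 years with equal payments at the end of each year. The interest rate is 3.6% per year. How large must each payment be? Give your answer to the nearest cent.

Level ordinary annuity; solve PV = PMT × [(1 − (1+r)^−n)/r] for PMT.
Periodic rate r = 0.036 per year.
With n = 17: PMT = 5,000,000 / ([(1 − (1+r)^−n)/r]) = $398,345.31

$398,345.31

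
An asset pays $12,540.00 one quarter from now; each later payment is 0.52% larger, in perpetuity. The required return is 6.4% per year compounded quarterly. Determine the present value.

$1,161,111.11

Periodic rate r = 0.064/4 per quarter.
Growing perpetuity (Gordon): PV = PMT₁ / (r − g) = 12,540 / (r − 0.0052) = $1,161,111.11.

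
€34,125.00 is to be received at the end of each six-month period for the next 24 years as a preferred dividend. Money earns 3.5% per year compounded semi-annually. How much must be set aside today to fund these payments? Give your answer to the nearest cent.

This is an ordinary annuity: 48 payments of €34,125.00 at the end of each six-month period.
Periodic rate r = 0.035/2 per half-year; n is counted in half-years.
PV = PMT × [(1 − (1+r)^−n)/r] = 34,125 × [1 − (1+r)^−48] / r = €1,102,025.97

€1,102,025.97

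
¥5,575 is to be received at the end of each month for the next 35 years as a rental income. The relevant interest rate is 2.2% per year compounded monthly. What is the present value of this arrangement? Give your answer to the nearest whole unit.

This is an ordinary annuity: 420 payments of ¥5,575 at the end of each month.
Periodic rate r = 0.022/12 per month; n is counted in months.
PV = PMT × [(1 − (1+r)^−n)/r] = 5,575 × [1 − (1+r)^−420] / r = ¥1,631,936

¥1,631,936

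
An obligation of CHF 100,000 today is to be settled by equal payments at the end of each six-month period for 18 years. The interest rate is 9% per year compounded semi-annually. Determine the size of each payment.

Level ordinary annuity; solve PV = PMT × [(1 − (1+r)^−n)/r] for PMT.
Periodic rate r = 0.09/2 per half-year; n is counted in half-years.
With n = 36: PMT = 100,000 / ([(1 − (1+r)^−n)/r]) = CHF 5,660.58

CHF 5,660.58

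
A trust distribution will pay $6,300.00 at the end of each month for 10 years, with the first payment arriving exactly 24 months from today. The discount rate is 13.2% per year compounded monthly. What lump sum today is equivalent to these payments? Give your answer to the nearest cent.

$325,498.15

Ordinary annuity of 120 payments, first payment at period 24.
Periodic rate r = 0.132/12 per month; n is counted in months.
The ordinary-annuity PV formula values the stream one period before the first payment (period 23); discount that back 23 periods:
PV₀ = 6,300 × [1 − (1+r)^−120] / r × (1+r)^−23 = $325,498.15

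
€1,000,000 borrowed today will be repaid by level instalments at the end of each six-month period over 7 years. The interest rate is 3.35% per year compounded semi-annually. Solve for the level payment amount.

Level ordinary annuity; solve PV = PMT × [(1 − (1+r)^−n)/r] for PMT.
Periodic rate r = 0.0335/2 per half-year; n is counted in half-years.
With n = 14: PMT = 1,000,000 / ([(1 − (1+r)^−n)/r]) = €80,724.45

€80,724.45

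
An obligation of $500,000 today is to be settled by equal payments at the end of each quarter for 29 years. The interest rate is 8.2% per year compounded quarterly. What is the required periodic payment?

Level ordinary annuity; solve PV = PMT × [(1 − (1+r)^−n)/r] for PMT.
Periodic rate r = 0.082/4 per quarter; n is counted in quarters.
With n = 116: PMT = 500,000 / ([(1 − (1+r)^−n)/r]) = $11,325.88

$11,325.88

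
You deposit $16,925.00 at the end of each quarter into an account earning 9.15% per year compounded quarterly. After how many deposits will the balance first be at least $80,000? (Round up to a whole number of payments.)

Periodic rate r = 0.0915/4 per quarter; n is counted in quarters.
Ordinary annuity FV: 80,000 = 16,925 × [((1+r)^n − 1)/r].
(1+r)^n = 1 + 80,000 × r / 16,925, so n = ln(1 + 80,000·r/16,925) / ln(1+r) = 4.54.
Round up to a whole number of payments: n = 5.

5 payments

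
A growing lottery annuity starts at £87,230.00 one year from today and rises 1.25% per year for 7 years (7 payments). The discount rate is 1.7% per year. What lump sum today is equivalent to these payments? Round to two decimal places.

Periodic rate r = 0.017 per year.
Growing ordinary annuity: PV = PMT₁ × [1 − ((1+g)/(1+r))^n] / (r − g) = 87,230 × [1 − ((1+0.0125)/(1+r))^7] / (r − 0.0125) = £592,491.71.

£592,491.71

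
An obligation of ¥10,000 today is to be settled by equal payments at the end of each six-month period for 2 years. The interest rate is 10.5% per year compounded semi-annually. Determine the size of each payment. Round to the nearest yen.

¥2,837

Level ordinary annuity; solve PV = PMT × [(1 − (1+r)^−n)/r] for PMT.
Periodic rate r = 0.105/2 per half-year; n is counted in half-years.
With n = 4: PMT = 10,000 / ([(1 − (1+r)^−n)/r]) = ¥2,837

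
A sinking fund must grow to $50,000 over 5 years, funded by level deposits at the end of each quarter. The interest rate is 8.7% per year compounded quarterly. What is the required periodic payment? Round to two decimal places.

Level ordinary annuity; solve FV = PMT × [((1+r)^n − 1)/r] for PMT.
Periodic rate r = 0.087/4 per quarter; n is counted in quarters.
With n = 20: PMT = 50,000 / ([((1+r)^n − 1)/r]) = $2,022.22

$2,022.22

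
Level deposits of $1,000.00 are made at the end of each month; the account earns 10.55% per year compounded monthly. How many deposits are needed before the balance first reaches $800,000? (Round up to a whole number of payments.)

Periodic rate r = 0.1055/12 per month; n is counted in months.
Ordinary annuity FV: 800,000 = 1,000 × [((1+r)^n − 1)/r].
(1+r)^n = 1 + 800,000 × r / 1,000, so n = ln(1 + 800,000·r/1,000) / ln(1+r) = 238.04.
Round up to a whole number of payments: n = 239.

239 payments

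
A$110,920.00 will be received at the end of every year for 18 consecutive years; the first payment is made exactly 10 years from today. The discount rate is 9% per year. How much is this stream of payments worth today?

Ordinary annuity of 18 payments, first payment at period 10.
Periodic rate r = 0.09 per year.
The ordinary-annuity PV formula values the stream one period before the first payment (period 9); discount that back 9 periods:
PV₀ = 110,920 × [1 − (1+r)^−18] / r × (1+r)^−9 = A$447,155.46

A$447,155.46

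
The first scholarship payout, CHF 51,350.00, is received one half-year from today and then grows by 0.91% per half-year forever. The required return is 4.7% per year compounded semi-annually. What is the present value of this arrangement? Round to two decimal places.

CHF 3,565,972.22

Periodic rate r = 0.047/2 per half-year.
Growing perpetuity (Gordon): PV = PMT₁ / (r − g) = 51,350 / (r − 0.0091) = CHF 3,565,972.22.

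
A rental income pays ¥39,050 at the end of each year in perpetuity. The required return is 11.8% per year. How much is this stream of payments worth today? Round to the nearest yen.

¥330,932

Periodic rate r = 0.118 per year.
Level perpetuity: PV = PMT / r = 39,050 / (0.118) = ¥330,932.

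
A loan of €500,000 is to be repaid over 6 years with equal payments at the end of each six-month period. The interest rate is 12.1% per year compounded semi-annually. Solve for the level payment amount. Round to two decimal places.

€59,802.10

Level ordinary annuity; solve PV = PMT × [(1 − (1+r)^−n)/r] for PMT.
Periodic rate r = 0.121/2 per half-year; n is counted in half-years.
With n = 12: PMT = 500,000 / ([(1 − (1+r)^−n)/r]) = €59,802.10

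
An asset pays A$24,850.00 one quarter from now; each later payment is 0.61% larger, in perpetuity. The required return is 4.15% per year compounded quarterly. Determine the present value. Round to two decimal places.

A$5,812,865.50

Periodic rate r = 0.0415/4 per quarter.
Growing perpetuity (Gordon): PV = PMT₁ / (r − g) = 24,850 / (r − 0.0061) = A$5,812,865.50.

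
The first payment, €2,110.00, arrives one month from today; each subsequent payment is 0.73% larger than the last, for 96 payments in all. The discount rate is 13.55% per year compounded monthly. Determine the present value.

Periodic rate r = 0.1355/12 per month; n is counted in months.
Growing ordinary annuity: PV = PMT₁ × [1 − ((1+g)/(1+r))^n] / (r − g) = 2,110 × [1 − ((1+0.0073)/(1+r))^96] / (r − 0.0073) = €166,992.36.

€166,992.36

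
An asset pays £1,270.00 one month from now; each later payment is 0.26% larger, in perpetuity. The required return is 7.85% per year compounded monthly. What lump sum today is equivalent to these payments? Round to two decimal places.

Periodic rate r = 0.0785/12 per month.
Growing perpetuity (Gordon): PV = PMT₁ / (r − g) = 1,270 / (r − 0.0026) = £322,198.73.

£322,198.73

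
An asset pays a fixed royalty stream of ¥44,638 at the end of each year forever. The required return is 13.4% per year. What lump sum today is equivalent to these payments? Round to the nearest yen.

¥333,119

Periodic rate r = 0.134 per year.
Level perpetuity: PV = PMT / r = 44,638 / (0.134) = ¥333,119.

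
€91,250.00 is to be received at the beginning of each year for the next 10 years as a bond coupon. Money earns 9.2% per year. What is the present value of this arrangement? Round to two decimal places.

This is an annuity due: 10 payments of €91,250.00 at the beginning of each year.
Periodic rate r = 0.092 per year.
PV = PMT × [(1 − (1+r)^−n)/r] × (1+r) = 91,250 × [1 − (1+r)^−10] / r × (1+r) = €633,896.22

€633,896.22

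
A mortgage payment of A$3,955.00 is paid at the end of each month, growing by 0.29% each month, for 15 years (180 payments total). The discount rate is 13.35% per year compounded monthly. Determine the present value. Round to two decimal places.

A$370,313.09

Periodic rate r = 0.1335/12 per month; n is counted in months.
Growing ordinary annuity: PV = PMT₁ × [1 − ((1+g)/(1+r))^n] / (r − g) = 3,955 × [1 − ((1+0.0029)/(1+r))^180] / (r − 0.0029) = A$370,313.09.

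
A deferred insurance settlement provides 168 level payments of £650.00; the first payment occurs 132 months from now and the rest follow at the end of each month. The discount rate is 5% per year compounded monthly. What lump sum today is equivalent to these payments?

£45,484.84

Ordinary annuity of 168 payments, first payment at period 132.
Periodic rate r = 0.05/12 per month; n is counted in months.
The ordinary-annuity PV formula values the stream one period before the first payment (period 131); discount that back 131 periods:
PV₀ = 650 × [1 − (1+r)^−168] / r × (1+r)^−131 = £45,484.84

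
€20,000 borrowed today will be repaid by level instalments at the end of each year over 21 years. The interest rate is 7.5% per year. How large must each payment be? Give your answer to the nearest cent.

Level ordinary annuity; solve PV = PMT × [(1 − (1+r)^−n)/r] for PMT.
Periodic rate r = 0.075 per year.
With n = 21: PMT = 20,000 / ([(1 − (1+r)^−n)/r]) = €1,920.59

€1,920.59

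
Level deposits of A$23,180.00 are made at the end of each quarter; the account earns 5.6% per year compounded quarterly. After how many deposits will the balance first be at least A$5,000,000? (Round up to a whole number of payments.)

Periodic rate r = 0.056/4 per quarter; n is counted in quarters.
Ordinary annuity FV: 5,000,000 = 23,180 × [((1+r)^n − 1)/r].
(1+r)^n = 1 + 5,000,000 × r / 23,180, so n = ln(1 + 5,000,000·r/23,180) / ln(1+r) = 100.07.
Round up to a whole number of payments: n = 101.

101 payments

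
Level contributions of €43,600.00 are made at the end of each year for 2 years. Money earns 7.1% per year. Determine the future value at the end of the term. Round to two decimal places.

€90,295.60

This is an ordinary annuity: 2 deposits of €43,600.00 at the end of each year.
Periodic rate r = 0.071 per year.
FV = PMT × [((1+r)^n − 1)/r] = 43,600 × [(1+r)^2 − 1] / r = €90,295.60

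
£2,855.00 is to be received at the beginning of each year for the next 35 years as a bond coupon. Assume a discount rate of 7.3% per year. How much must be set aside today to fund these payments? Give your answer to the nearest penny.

This is an annuity due: 35 payments of £2,855.00 at the beginning of each year.
Periodic rate r = 0.073 per year.
PV = PMT × [(1 − (1+r)^−n)/r] × (1+r) = 2,855 × [1 − (1+r)^−35] / r × (1+r) = £38,400.96

£38,400.96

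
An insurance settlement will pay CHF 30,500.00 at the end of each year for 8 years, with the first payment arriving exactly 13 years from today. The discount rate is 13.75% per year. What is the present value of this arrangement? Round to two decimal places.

Ordinary annuity of 8 payments, first payment at period 13.
Periodic rate r = 0.1375 per year.
The ordinary-annuity PV formula values the stream one period before the first payment (period 12); discount that back 12 periods:
PV₀ = 30,500 × [1 − (1+r)^−8] / r × (1+r)^−12 = CHF 30,405.09

CHF 30,405.09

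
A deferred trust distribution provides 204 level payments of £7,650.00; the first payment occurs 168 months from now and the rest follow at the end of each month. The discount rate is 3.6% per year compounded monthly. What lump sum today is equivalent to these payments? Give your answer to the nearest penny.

Ordinary annuity of 204 payments, first payment at period 168.
Periodic rate r = 0.036/12 per month; n is counted in months.
The ordinary-annuity PV formula values the stream one period before the first payment (period 167); discount that back 167 periods:
PV₀ = 7,650 × [1 − (1+r)^−204] / r × (1+r)^−167 = £707,011.39

£707,011.39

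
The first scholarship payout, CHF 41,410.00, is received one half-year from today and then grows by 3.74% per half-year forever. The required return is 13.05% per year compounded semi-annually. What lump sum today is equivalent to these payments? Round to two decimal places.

CHF 1,486,894.08

Periodic rate r = 0.1305/2 per half-year.
Growing perpetuity (Gordon): PV = PMT₁ / (r − g) = 41,410 / (r − 0.0374) = CHF 1,486,894.08.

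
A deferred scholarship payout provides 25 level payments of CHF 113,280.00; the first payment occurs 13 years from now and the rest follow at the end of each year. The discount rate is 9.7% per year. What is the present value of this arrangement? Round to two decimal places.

Ordinary annuity of 25 payments, first payment at period 13.
Periodic rate r = 0.097 per year.
The ordinary-annuity PV formula values the stream one period before the first payment (period 12); discount that back 12 periods:
PV₀ = 113,280 × [1 − (1+r)^−25] / r × (1+r)^−12 = CHF 346,509.12

CHF 346,509.12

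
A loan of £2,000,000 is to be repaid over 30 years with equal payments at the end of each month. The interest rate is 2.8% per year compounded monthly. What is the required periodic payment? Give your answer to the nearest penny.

Level ordinary annuity; solve PV = PMT × [(1 − (1+r)^−n)/r] for PMT.
Periodic rate r = 0.028/12 per month; n is counted in months.
With n = 360: PMT = 2,000,000 / ([(1 − (1+r)^−n)/r]) = £8,217.89

£8,217.89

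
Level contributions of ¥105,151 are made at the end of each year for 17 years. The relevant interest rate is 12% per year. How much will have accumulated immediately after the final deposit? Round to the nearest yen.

This is an ordinary annuity: 17 deposits of ¥105,151 at the end of each year.
Periodic rate r = 0.12 per year.
FV = PMT × [((1+r)^n − 1)/r] = 105,151 × [(1+r)^17 − 1] / r = ¥5,140,167

¥5,140,167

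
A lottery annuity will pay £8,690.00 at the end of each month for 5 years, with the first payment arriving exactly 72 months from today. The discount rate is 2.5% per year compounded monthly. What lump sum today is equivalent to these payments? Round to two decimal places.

Ordinary annuity of 60 payments, first payment at period 72.
Periodic rate r = 0.025/12 per month; n is counted in months.
The ordinary-annuity PV formula values the stream one period before the first payment (period 71); discount that back 71 periods:
PV₀ = 8,690 × [1 − (1+r)^−60] / r × (1+r)^−71 = £422,389.79

£422,389.79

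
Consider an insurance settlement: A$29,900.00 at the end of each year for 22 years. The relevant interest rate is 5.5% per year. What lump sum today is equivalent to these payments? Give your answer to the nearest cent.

A$376,236.77

This is an ordinary annuity: 22 payments of A$29,900.00 at the end of each year.
Periodic rate r = 0.055 per year.
PV = PMT × [(1 − (1+r)^−n)/r] = 29,900 × [1 − (1+r)^−22] / r = A$376,236.77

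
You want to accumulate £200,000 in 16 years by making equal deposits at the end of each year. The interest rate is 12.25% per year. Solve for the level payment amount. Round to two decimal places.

£4,576.84

Level ordinary annuity; solve FV = PMT × [((1+r)^n − 1)/r] for PMT.
Periodic rate r = 0.1225 per year.
With n = 16: PMT = 200,000 / ([((1+r)^n − 1)/r]) = £4,576.84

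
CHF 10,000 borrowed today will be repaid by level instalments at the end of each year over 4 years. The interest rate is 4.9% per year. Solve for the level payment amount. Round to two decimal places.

Level ordinary annuity; solve PV = PMT × [(1 − (1+r)^−n)/r] for PMT.
Periodic rate r = 0.049 per year.
With n = 4: PMT = 10,000 / ([(1 − (1+r)^−n)/r]) = CHF 2,813.57

CHF 2,813.57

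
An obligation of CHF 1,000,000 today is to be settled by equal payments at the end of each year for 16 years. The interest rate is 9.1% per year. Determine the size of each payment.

CHF 121,043.03

Level ordinary annuity; solve PV = PMT × [(1 − (1+r)^−n)/r] for PMT.
Periodic rate r = 0.091 per year.
With n = 16: PMT = 1,000,000 / ([(1 − (1+r)^−n)/r]) = CHF 121,043.03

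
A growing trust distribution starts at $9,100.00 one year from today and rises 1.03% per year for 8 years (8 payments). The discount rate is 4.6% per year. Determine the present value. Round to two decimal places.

$61,828.53

Periodic rate r = 0.046 per year.
Growing ordinary annuity: PV = PMT₁ × [1 − ((1+g)/(1+r))^n] / (r − g) = 9,100 × [1 − ((1+0.0103)/(1+r))^8] / (r − 0.0103) = $61,828.53.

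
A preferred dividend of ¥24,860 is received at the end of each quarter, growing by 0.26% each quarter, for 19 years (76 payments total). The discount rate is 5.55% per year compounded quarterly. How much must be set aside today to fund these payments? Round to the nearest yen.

Periodic rate r = 0.0555/4 per quarter; n is counted in quarters.
Growing ordinary annuity: PV = PMT₁ × [1 − ((1+g)/(1+r))^n] / (r − g) = 24,860 × [1 − ((1+0.0026)/(1+r))^76] / (r − 0.0026) = ¥1,262,393.

¥1,262,393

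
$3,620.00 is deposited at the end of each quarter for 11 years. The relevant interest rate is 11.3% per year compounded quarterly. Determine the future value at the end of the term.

$308,408.13

This is an ordinary annuity: 44 deposits of $3,620.00 at the end of each quarter.
Periodic rate r = 0.113/4 per quarter; n is counted in quarters.
FV = PMT × [((1+r)^n − 1)/r] = 3,620 × [(1+r)^44 − 1] / r = $308,408.13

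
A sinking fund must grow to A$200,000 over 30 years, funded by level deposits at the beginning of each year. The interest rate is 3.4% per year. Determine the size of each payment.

Level annuity due; solve FV = PMT × [((1+r)^n − 1)/r] × (1+r) for PMT.
Periodic rate r = 0.034 per year.
With n = 30: PMT = 200,000 / ([((1+r)^n − 1)/r] × (1+r)) = A$3,808.95

A$3,808.95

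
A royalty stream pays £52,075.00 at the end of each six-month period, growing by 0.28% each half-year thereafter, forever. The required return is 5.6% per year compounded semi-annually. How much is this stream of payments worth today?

£2,066,468.25

Periodic rate r = 0.056/2 per half-year.
Growing perpetuity (Gordon): PV = PMT₁ / (r − g) = 52,075 / (r − 0.0028) = £2,066,468.25.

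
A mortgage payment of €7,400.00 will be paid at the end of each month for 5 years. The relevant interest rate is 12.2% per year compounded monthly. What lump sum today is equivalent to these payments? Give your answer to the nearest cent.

This is an ordinary annuity: 60 payments of €7,400.00 at the end of each month.
Periodic rate r = 0.122/12 per month; n is counted in months.
PV = PMT × [(1 − (1+r)^−n)/r] = 7,400 × [1 − (1+r)^−60] / r = €331,160.71

€331,160.71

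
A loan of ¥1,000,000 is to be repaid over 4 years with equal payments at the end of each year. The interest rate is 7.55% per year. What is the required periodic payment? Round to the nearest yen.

¥298,902

Level ordinary annuity; solve PV = PMT × [(1 − (1+r)^−n)/r] for PMT.
Periodic rate r = 0.0755 per year.
With n = 4: PMT = 1,000,000 / ([(1 − (1+r)^−n)/r]) = ¥298,902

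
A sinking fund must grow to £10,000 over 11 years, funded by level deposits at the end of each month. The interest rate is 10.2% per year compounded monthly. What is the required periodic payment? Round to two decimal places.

£41.33

Level ordinary annuity; solve FV = PMT × [((1+r)^n − 1)/r] for PMT.
Periodic rate r = 0.102/12 per month; n is counted in months.
With n = 132: PMT = 10,000 / ([((1+r)^n − 1)/r]) = £41.33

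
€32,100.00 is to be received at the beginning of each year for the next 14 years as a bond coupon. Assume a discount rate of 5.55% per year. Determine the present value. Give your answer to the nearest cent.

€323,892.39

This is an annuity due: 14 payments of €32,100.00 at the beginning of each year.
Periodic rate r = 0.0555 per year.
PV = PMT × [(1 − (1+r)^−n)/r] × (1+r) = 32,100 × [1 − (1+r)^−14] / r × (1+r) = €323,892.39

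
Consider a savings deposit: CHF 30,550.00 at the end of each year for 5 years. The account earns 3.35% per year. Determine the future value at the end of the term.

This is an ordinary annuity: 5 deposits of CHF 30,550.00 at the end of each year.
Periodic rate r = 0.0335 per year.
FV = PMT × [((1+r)^n − 1)/r] = 30,550 × [(1+r)^5 − 1] / r = CHF 163,332.88

CHF 163,332.88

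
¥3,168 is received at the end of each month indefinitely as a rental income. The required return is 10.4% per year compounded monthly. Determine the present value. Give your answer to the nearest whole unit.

Periodic rate r = 0.104/12 per month.
Level perpetuity: PV = PMT / r = 3,168 / (0.104/12) = ¥365,538.

¥365,538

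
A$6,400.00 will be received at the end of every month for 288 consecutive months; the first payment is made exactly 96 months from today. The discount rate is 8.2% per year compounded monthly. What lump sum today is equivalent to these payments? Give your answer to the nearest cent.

Ordinary annuity of 288 payments, first payment at period 96.
Periodic rate r = 0.082/12 per month; n is counted in months.
The ordinary-annuity PV formula values the stream one period before the first payment (period 95); discount that back 95 periods:
PV₀ = 6,400 × [1 − (1+r)^−288] / r × (1+r)^−95 = A$421,438.74

A$421,438.74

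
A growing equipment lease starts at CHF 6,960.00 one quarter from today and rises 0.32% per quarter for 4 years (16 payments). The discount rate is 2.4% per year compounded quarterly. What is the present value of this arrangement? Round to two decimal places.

Periodic rate r = 0.024/4 per quarter; n is counted in quarters.
Growing ordinary annuity: PV = PMT₁ × [1 − ((1+g)/(1+r))^n] / (r − g) = 6,960 × [1 − ((1+0.0032)/(1+r))^16] / (r − 0.0032) = CHF 108,414.82.

CHF 108,414.82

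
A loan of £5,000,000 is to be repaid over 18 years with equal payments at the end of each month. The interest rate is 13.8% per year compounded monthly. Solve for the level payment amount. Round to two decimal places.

£62,814.04

Level ordinary annuity; solve PV = PMT × [(1 − (1+r)^−n)/r] for PMT.
Periodic rate r = 0.138/12 per month; n is counted in months.
With n = 216: PMT = 5,000,000 / ([(1 − (1+r)^−n)/r]) = £62,814.04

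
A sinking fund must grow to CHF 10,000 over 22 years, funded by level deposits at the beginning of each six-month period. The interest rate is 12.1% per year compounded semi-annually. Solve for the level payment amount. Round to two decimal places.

Level annuity due; solve FV = PMT × [((1+r)^n − 1)/r] × (1+r) for PMT.
Periodic rate r = 0.121/2 per half-year; n is counted in half-years.
With n = 44: PMT = 10,000 / ([((1+r)^n − 1)/r] × (1+r)) = CHF 46.54

CHF 46.54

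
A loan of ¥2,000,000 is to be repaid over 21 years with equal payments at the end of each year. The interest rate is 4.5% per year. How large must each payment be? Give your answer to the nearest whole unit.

¥149,201

Level ordinary annuity; solve PV = PMT × [(1 − (1+r)^−n)/r] for PMT.
Periodic rate r = 0.045 per year.
With n = 21: PMT = 2,000,000 / ([(1 − (1+r)^−n)/r]) = ¥149,201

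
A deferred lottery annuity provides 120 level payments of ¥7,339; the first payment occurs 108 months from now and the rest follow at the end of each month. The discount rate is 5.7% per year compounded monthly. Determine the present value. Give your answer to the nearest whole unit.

Ordinary annuity of 120 payments, first payment at period 108.
Periodic rate r = 0.057/12 per month; n is counted in months.
The ordinary-annuity PV formula values the stream one period before the first payment (period 107); discount that back 107 periods:
PV₀ = 7,339 × [1 − (1+r)^−120] / r × (1+r)^−107 = ¥403,586

¥403,586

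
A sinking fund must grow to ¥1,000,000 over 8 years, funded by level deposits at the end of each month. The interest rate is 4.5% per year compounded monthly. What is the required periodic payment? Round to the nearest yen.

Level ordinary annuity; solve FV = PMT × [((1+r)^n − 1)/r] for PMT.
Periodic rate r = 0.045/12 per month; n is counted in months.
With n = 96: PMT = 1,000,000 / ([((1+r)^n − 1)/r]) = ¥8,673

¥8,673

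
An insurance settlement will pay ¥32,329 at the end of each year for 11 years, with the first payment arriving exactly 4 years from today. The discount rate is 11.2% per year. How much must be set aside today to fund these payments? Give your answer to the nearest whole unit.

¥144,624

Ordinary annuity of 11 payments, first payment at period 4.
Periodic rate r = 0.112 per year.
The ordinary-annuity PV formula values the stream one period before the first payment (period 3); discount that back 3 periods:
PV₀ = 32,329 × [1 − (1+r)^−11] / r × (1+r)^−3 = ¥144,624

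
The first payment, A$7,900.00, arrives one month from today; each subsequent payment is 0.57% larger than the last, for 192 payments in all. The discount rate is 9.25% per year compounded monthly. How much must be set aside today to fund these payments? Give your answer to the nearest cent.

A$1,251,710.35

Periodic rate r = 0.0925/12 per month; n is counted in months.
Growing ordinary annuity: PV = PMT₁ × [1 − ((1+g)/(1+r))^n] / (r − g) = 7,900 × [1 − ((1+0.0057)/(1+r))^192] / (r − 0.0057) = A$1,251,710.35.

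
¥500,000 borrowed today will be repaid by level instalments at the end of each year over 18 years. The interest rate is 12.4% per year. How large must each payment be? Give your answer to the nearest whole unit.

Level ordinary annuity; solve PV = PMT × [(1 − (1+r)^−n)/r] for PMT.
Periodic rate r = 0.124 per year.
With n = 18: PMT = 500,000 / ([(1 − (1+r)^−n)/r]) = ¥70,612

¥70,612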